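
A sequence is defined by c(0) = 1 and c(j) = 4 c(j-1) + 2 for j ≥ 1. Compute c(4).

426

c(1) = 4*1 + 2 = 6
c(2) = 4*6 + 2 = 26
c(3) = 4*26 + 2 = 106
c(4) = 4*106 + 2 = 426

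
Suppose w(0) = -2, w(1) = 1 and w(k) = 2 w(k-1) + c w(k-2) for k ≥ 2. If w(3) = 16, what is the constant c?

w(2) = 2 - 2c
w(3) = 4 - 3c
So 4 - 3c = 16, giving c = -4.

-4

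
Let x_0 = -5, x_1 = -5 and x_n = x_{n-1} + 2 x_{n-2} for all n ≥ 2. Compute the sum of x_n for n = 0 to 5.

x_2 = (-5) + 2·(-5) = -15
x_3 = (-15) + 2·(-5) = -25
x_4 = (-25) + 2·(-15) = -55
x_5 = (-55) + 2·(-25) = -105
Sum = (-5) + (-5) + (-15) + (-25) + (-55) + (-105) = -210

-210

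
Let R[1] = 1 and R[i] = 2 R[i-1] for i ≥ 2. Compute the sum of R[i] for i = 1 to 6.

63

R[2] = 2·1 = 2
R[3] = 2·2 = 4
R[4] = 2·4 = 8
R[5] = 2·8 = 16
R[6] = 2·16 = 32
Sum = 1 + 2 + 4 + 8 + 16 + 32 = 63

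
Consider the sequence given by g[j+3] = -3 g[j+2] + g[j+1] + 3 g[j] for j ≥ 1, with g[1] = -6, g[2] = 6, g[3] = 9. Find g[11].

110709

g[4] = -3·9 + 6 + 3·(-6) = -39
g[5] = -3·(-39) + 9 + 3·6 = 144
g[6] = -3·144 + (-39) + 3·9 = -444
g[7] = -3·(-444) + 144 + 3·(-39) = 1359
g[8] = -3·1359 + (-444) + 3·144 = -4089
g[9] = -3·(-4089) + 1359 + 3·(-444) = 12294
g[10] = -3·12294 + (-4089) + 3·1359 = -36894
g[11] = -3·(-36894) + 12294 + 3·(-4089) = 110709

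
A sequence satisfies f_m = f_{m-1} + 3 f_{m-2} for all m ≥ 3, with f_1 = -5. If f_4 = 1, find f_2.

4

Let f_2 = y.
f_3 = -15 + y
f_4 = -15 + 4y
So -15 + 4y = 1, giving y = 4.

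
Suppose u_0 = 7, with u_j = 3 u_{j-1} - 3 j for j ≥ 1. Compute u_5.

1164

u_1 = 3(7) - 3 = 18
u_2 = 3(18) - 6 = 48
u_3 = 3(48) - 9 = 135
u_4 = 3(135) - 12 = 393
u_5 = 3(393) - 15 = 1164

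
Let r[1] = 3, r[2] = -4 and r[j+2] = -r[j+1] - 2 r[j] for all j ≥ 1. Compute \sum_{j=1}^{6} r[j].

r[3] = -(-4) - 2(3) = -2
r[4] = -(-2) - 2(-4) = 10
r[5] = -10 - 2(-2) = -6
r[6] = -(-6) - 2(10) = -14
Sum = 3 + (-4) + (-2) + 10 + (-6) + (-14) = -13

-13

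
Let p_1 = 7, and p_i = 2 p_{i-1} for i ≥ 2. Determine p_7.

448

p_2 = 2(7) = 14
p_3 = 2(14) = 28
p_4 = 2(28) = 56
p_5 = 2(56) = 112
p_6 = 2(112) = 224
p_7 = 2(224) = 448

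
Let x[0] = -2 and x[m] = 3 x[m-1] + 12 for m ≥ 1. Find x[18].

The fixed point is 12/(1 - 3) = -6, so x[m] + 6 = 3(x[m-1] + 6).
Hence x[m] = 4·3^m - 6.
x[18] = 4·3^{18} - 6 = 4·387420489 - 6 = 1549681950.

1549681950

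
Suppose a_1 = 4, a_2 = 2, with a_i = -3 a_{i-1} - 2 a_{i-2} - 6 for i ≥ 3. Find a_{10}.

4082

a_3 = -3·2 - 2·4 - 6 = -20
a_4 = -3·(-20) - 2·2 - 6 = 50
a_5 = -3·50 - 2·(-20) - 6 = -116
a_6 = -3·(-116) - 2·50 - 6 = 242
a_7 = -3·242 - 2·(-116) - 6 = -500
a_8 = -3·(-500) - 2·242 - 6 = 1010
a_9 = -3·1010 - 2·(-500) - 6 = -2036
a_{10} = -3·(-2036) - 2·1010 - 6 = 4082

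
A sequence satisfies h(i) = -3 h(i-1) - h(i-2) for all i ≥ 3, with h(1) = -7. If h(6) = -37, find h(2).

Let h(2) = w.
h(3) = 7 - 3w
h(4) = -21 + 8w
h(5) = 56 - 21w
h(6) = -147 + 55w
So -147 + 55w = -37, giving w = 2.

2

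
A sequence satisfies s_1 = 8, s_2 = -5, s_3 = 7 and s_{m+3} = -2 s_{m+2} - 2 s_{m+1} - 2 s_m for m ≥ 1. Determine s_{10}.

s_4 = -2·7 - 2·(-5) - 2·8 = -20
s_5 = -2·(-20) - 2·7 - 2·(-5) = 36
s_6 = -2·36 - 2·(-20) - 2·7 = -46
s_7 = -2·(-46) - 2·36 - 2·(-20) = 60
s_8 = -2·60 - 2·(-46) - 2·36 = -100
s_9 = -2·(-100) - 2·60 - 2·(-46) = 172
s_{10} = -2·172 - 2·(-100) - 2·60 = -264

-264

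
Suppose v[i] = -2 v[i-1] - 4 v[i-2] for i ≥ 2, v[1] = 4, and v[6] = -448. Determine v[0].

Let v[0] = w.
v[2] = -8 - 4w
v[3] = 8w
v[4] = 32
v[5] = -64 - 32w
v[6] = 64w
So 64w = -448, giving w = -7.

-7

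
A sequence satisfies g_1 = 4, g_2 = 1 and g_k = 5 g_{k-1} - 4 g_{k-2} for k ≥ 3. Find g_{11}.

-1048571

g_3 = 5(1) - 4(4) = -11
g_4 = 5(-11) - 4(1) = -59
g_5 = 5(-59) - 4(-11) = -251
g_6 = 5(-251) - 4(-59) = -1019
g_7 = 5(-1019) - 4(-251) = -4091
g_8 = 5(-4091) - 4(-1019) = -16379
g_9 = 5(-16379) - 4(-4091) = -65531
g_{10} = 5(-65531) - 4(-16379) = -262139
g_{11} = 5(-262139) - 4(-65531) = -1048571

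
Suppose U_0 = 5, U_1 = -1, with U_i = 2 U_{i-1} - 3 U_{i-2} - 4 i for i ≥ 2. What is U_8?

-91

U_2 = 2*(-1) - 3*5 - 8 = -25
U_3 = 2*(-25) - 3*(-1) - 12 = -59
U_4 = 2*(-59) - 3*(-25) - 16 = -59
U_5 = 2*(-59) - 3*(-59) - 20 = 39
U_6 = 2*39 - 3*(-59) - 24 = 231
U_7 = 2*231 - 3*39 - 28 = 317
U_8 = 2*317 - 3*231 - 32 = -91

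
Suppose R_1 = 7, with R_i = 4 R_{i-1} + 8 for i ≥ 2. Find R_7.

R_2 = 4*7 + 8 = 36
R_3 = 4*36 + 8 = 152
R_4 = 4*152 + 8 = 616
R_5 = 4*616 + 8 = 2472
R_6 = 4*2472 + 8 = 9896
R_7 = 4*9896 + 8 = 39592

39592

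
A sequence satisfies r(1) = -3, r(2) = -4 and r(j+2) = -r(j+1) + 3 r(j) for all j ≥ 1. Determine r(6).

r(3) = -(-4) + 3*(-3) = -5
r(4) = -(-5) + 3*(-4) = -7
r(5) = -(-7) + 3*(-5) = -8
r(6) = -(-8) + 3*(-7) = -13

-13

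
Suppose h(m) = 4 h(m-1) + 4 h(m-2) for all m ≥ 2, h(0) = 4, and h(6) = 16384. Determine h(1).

Let h(1) = y.
h(2) = 16 + 4y
h(3) = 64 + 20y
h(4) = 320 + 96y
h(5) = 1536 + 464y
h(6) = 7424 + 2240y
So 7424 + 2240y = 16384, giving y = 4.

4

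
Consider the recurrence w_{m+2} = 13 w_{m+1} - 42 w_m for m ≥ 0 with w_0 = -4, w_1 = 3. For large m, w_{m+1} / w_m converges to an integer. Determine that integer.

The characteristic equation is r^2 - 13r + 42 = 0, which factors as (r - 7)(r - 6) = 0.
So the roots are 7 and 6. Since |7| > |6| and the coefficient of 7^m is non-zero, the ratio tends to 7.

7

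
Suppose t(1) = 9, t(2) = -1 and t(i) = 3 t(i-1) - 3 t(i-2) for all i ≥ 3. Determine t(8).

27

t(3) = 3·(-1) - 3·9 = -30
t(4) = 3·(-30) - 3·(-1) = -87
t(5) = 3·(-87) - 3·(-30) = -171
t(6) = 3·(-171) - 3·(-87) = -252
t(7) = 3·(-252) - 3·(-171) = -243
t(8) = 3·(-243) - 3·(-252) = 27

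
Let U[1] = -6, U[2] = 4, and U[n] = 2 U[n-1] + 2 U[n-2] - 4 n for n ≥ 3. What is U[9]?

-7740

U[3] = 2*4 + 2*(-6) - 12 = -16
U[4] = 2*(-16) + 2*4 - 16 = -40
U[5] = 2*(-40) + 2*(-16) - 20 = -132
U[6] = 2*(-132) + 2*(-40) - 24 = -368
U[7] = 2*(-368) + 2*(-132) - 28 = -1028
U[8] = 2*(-1028) + 2*(-368) - 32 = -2824
U[9] = 2*(-2824) + 2*(-1028) - 36 = -7740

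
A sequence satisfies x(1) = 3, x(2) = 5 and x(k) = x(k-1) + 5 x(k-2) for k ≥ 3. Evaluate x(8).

x(3) = 5 + 5*3 = 20
x(4) = 20 + 5*5 = 45
x(5) = 45 + 5*20 = 145
x(6) = 145 + 5*45 = 370
x(7) = 370 + 5*145 = 1095
x(8) = 1095 + 5*370 = 2945

2945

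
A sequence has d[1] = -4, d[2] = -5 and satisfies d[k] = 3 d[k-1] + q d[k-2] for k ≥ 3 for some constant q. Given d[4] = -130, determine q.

5

d[3] = -15 - 4q
d[4] = -45 - 17q
So -45 - 17q = -130, giving q = 5.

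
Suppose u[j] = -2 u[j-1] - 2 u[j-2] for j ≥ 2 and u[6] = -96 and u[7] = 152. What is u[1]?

Rearranging, u[j-2] = (u[j] + 2 u[j-1]) / -2.
u[5] = (152 + 2·(-96)) / -2 = -40/-2 = 20
u[4] = (-96 + 2·20) / -2 = -56/-2 = 28
u[3] = (20 + 2·28) / -2 = 76/-2 = -38
u[2] = (28 + 2·(-38)) / -2 = -48/-2 = 24
u[1] = (-38 + 2·24) / -2 = 10/-2 = -5

-5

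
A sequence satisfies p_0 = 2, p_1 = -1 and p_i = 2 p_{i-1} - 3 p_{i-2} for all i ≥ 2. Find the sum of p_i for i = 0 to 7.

p_2 = 2*(-1) - 3*2 = -8
p_3 = 2*(-8) - 3*(-1) = -13
p_4 = 2*(-13) - 3*(-8) = -2
p_5 = 2*(-2) - 3*(-13) = 35
p_6 = 2*35 - 3*(-2) = 76
p_7 = 2*76 - 3*35 = 47
Sum = 2 + (-1) + (-8) + (-13) + (-2) + 35 + 76 + 47 = 136

136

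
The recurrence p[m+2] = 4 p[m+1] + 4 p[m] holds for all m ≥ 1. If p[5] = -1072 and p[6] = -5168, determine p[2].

-7

Rearranging, p[m-2] = (p[m] - 4 p[m-1]) / 4.
p[4] = (-5168 - 4(-1072)) / 4 = -880/4 = -220
p[3] = (-1072 - 4(-220)) / 4 = -192/4 = -48
p[2] = (-220 - 4(-48)) / 4 = -28/4 = -7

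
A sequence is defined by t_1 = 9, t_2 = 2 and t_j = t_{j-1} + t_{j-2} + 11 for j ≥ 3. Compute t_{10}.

851

t_3 = 2 + 9 + 11 = 22
t_4 = 22 + 2 + 11 = 35
t_5 = 35 + 22 + 11 = 68
t_6 = 68 + 35 + 11 = 114
t_7 = 114 + 68 + 11 = 193
t_8 = 193 + 114 + 11 = 318
t_9 = 318 + 193 + 11 = 522
t_{10} = 522 + 318 + 11 = 851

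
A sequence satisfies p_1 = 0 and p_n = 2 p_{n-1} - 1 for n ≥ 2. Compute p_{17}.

The fixed point is -1/(1 - 2) = 1, so p_n - 1 = 2(p_{n-1} - 1).
Hence p_n = -1·2^{n-1} + 1.
p_{17} = -1·2^{16} + 1 = -1·65536 + 1 = -65535.

-65535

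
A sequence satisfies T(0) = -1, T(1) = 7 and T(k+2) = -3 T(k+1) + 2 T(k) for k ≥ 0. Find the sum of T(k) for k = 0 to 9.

132030

T(2) = -3(7) + 2(-1) = -23
T(3) = -3(-23) + 2(7) = 83
T(4) = -3(83) + 2(-23) = -295
T(5) = -3(-295) + 2(83) = 1051
T(6) = -3(1051) + 2(-295) = -3743
T(7) = -3(-3743) + 2(1051) = 13331
T(8) = -3(13331) + 2(-3743) = -47479
T(9) = -3(-47479) + 2(13331) = 169099
Sum = (-1) + 7 + (-23) + 83 + (-295) + 1051 + (-3743) + 13331 + (-47479) + 169099 = 132030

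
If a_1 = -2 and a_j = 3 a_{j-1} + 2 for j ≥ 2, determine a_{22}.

The fixed point is 2/(1 - 3) = -1, so a_j + 1 = 3(a_{j-1} + 1).
Hence a_j = -1·3^{j-1} - 1.
a_{22} = -1·3^{21} - 1 = -1·10460353203 - 1 = -10460353204.

-10460353204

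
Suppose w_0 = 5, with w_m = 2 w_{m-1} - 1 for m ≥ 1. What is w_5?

129

w_1 = 2·5 - 1 = 9
w_2 = 2·9 - 1 = 17
w_3 = 2·17 - 1 = 33
w_4 = 2·33 - 1 = 65
w_5 = 2·65 - 1 = 129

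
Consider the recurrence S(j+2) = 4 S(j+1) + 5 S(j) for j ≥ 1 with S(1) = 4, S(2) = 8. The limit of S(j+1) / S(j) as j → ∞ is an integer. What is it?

5

The characteristic equation is r^2 - 4r - 5 = 0, which factors as (r - 5)(r + 1) = 0.
So the roots are 5 and -1. Since |5| > |-1| and the coefficient of 5^j is non-zero, the ratio tends to 5.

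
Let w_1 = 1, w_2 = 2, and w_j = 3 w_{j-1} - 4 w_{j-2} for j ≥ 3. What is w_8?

-2

w_3 = 3(2) - 4(1) = 2
w_4 = 3(2) - 4(2) = -2
w_5 = 3(-2) - 4(2) = -14
w_6 = 3(-14) - 4(-2) = -34
w_7 = 3(-34) - 4(-14) = -46
w_8 = 3(-46) - 4(-34) = -2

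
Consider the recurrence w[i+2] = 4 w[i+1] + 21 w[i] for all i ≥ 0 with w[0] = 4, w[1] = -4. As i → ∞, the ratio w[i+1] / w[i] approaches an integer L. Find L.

7

The characteristic equation is r^2 - 4r - 21 = 0, which factors as (r - 7)(r + 3) = 0.
So the roots are 7 and -3. Since |7| > |-3| and the coefficient of 7^i is non-zero, the ratio tends to 7.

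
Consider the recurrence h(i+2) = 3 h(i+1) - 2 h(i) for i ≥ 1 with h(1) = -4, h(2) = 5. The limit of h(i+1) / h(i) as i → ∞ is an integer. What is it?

2

The characteristic equation is r^2 - 3r + 2 = 0, which factors as (r - 2)(r - 1) = 0.
So the roots are 2 and 1. Since |2| > |1| and the coefficient of 2^i is non-zero, the ratio tends to 2.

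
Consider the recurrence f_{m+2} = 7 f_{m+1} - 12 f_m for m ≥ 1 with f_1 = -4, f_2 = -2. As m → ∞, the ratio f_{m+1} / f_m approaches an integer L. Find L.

The characteristic equation is r^2 - 7r + 12 = 0, which factors as (r - 4)(r - 3) = 0.
So the roots are 4 and 3. Since |4| > |3| and the coefficient of 4^m is non-zero, the ratio tends to 4.

4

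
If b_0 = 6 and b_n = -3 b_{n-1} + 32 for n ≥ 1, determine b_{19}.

The fixed point is 32/(1 + 3) = 8, so b_n - 8 = -3(b_{n-1} - 8).
Hence b_n = -2·(-3)^n + 8.
b_{19} = -2·(-3)^{19} + 8 = -2·-1162261467 + 8 = 2324522942.

2324522942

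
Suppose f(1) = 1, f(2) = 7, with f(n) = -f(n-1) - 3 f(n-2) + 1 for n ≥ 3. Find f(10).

-587

f(3) = -7 - 3(1) + 1 = -9
f(4) = -(-9) - 3(7) + 1 = -11
f(5) = -(-11) - 3(-9) + 1 = 39
f(6) = -39 - 3(-11) + 1 = -5
f(7) = -(-5) - 3(39) + 1 = -111
f(8) = -(-111) - 3(-5) + 1 = 127
f(9) = -127 - 3(-111) + 1 = 207
f(10) = -207 - 3(127) + 1 = -587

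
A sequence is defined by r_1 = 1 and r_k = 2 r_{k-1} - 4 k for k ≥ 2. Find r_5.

r_2 = 2·1 - 8 = -6
r_3 = 2·(-6) - 12 = -24
r_4 = 2·(-24) - 16 = -64
r_5 = 2·(-64) - 20 = -148

-148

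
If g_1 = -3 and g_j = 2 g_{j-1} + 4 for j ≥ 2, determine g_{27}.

67108860

The fixed point is 4/(1 - 2) = -4, so g_j + 4 = 2(g_{j-1} + 4).
Hence g_j = 1·2^{j-1} - 4.
g_{27} = 1·2^{26} - 4 = 1·67108864 - 4 = 67108860.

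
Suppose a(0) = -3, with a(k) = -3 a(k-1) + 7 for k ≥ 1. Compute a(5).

a(1) = -3(-3) + 7 = 16
a(2) = -3(16) + 7 = -41
a(3) = -3(-41) + 7 = 130
a(4) = -3(130) + 7 = -383
a(5) = -3(-383) + 7 = 1156

1156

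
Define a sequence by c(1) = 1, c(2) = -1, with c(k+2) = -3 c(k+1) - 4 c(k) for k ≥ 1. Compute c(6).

c(3) = -3·(-1) - 4·1 = -1
c(4) = -3·(-1) - 4·(-1) = 7
c(5) = -3·7 - 4·(-1) = -17
c(6) = -3·(-17) - 4·7 = 23

23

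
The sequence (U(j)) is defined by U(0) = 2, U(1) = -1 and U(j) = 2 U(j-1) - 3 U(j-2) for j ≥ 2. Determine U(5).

35

U(2) = 2(-1) - 3(2) = -8
U(3) = 2(-8) - 3(-1) = -13
U(4) = 2(-13) - 3(-8) = -2
U(5) = 2(-2) - 3(-13) = 35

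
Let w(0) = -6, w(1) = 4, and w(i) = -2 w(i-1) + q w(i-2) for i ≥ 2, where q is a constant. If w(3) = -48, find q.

w(2) = -8 - 6q
w(3) = 16 + 16q
So 16 + 16q = -48, giving q = -4.

-4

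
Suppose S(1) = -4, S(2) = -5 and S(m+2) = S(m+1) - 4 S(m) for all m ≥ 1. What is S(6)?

S(3) = (-5) - 4*(-4) = 11
S(4) = 11 - 4*(-5) = 31
S(5) = 31 - 4*11 = -13
S(6) = (-13) - 4*31 = -137

-137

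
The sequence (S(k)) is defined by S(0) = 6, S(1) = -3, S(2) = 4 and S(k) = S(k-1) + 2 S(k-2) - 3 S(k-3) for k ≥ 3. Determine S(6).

S(3) = 4 + 2(-3) - 3(6) = -20
S(4) = (-20) + 2(4) - 3(-3) = -3
S(5) = (-3) + 2(-20) - 3(4) = -55
S(6) = (-55) + 2(-3) - 3(-20) = -1

-1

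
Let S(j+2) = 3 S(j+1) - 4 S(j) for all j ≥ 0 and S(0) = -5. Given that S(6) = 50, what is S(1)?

-6

Let S(1) = z.
S(2) = 20 + 3z
S(3) = 60 + 5z
S(4) = 100 + 3z
S(5) = 60 - 11z
S(6) = -220 - 45z
So -220 - 45z = 50, giving z = -6.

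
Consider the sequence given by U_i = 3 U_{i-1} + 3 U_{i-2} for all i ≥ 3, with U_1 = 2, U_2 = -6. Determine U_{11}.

U_3 = 3·(-6) + 3·2 = -12
U_4 = 3·(-12) + 3·(-6) = -54
U_5 = 3·(-54) + 3·(-12) = -198
U_6 = 3·(-198) + 3·(-54) = -756
U_7 = 3·(-756) + 3·(-198) = -2862
U_8 = 3·(-2862) + 3·(-756) = -10854
U_9 = 3·(-10854) + 3·(-2862) = -41148
U_{10} = 3·(-41148) + 3·(-10854) = -156006
U_{11} = 3·(-156006) + 3·(-41148) = -591462

-591462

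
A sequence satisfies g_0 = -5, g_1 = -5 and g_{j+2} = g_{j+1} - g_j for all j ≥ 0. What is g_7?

g_2 = (-5) - (-5) = 0
g_3 = 0 - (-5) = 5
g_4 = 5 - 0 = 5
g_5 = 5 - 5 = 0
g_6 = 0 - 5 = -5
g_7 = (-5) - 0 = -5

-5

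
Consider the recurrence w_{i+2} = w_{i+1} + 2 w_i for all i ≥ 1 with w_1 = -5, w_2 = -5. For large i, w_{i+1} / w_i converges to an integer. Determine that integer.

The characteristic equation is r^2 - r - 2 = 0, which factors as (r - 2)(r + 1) = 0.
So the roots are 2 and -1. Since |2| > |-1| and the coefficient of 2^i is non-zero, the ratio tends to 2.

2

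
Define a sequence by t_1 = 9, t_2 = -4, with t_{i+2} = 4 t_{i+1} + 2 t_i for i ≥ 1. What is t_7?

72

t_3 = 4(-4) + 2(9) = 2
t_4 = 4(2) + 2(-4) = 0
t_5 = 4(0) + 2(2) = 4
t_6 = 4(4) + 2(0) = 16
t_7 = 4(16) + 2(4) = 72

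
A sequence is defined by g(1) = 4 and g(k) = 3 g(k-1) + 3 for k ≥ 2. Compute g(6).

1335

g(2) = 3*4 + 3 = 15
g(3) = 3*15 + 3 = 48
g(4) = 3*48 + 3 = 147
g(5) = 3*147 + 3 = 444
g(6) = 3*444 + 3 = 1335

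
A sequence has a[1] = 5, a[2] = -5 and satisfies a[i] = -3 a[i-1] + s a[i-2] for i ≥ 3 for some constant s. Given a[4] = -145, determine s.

5

a[3] = 15 + 5s
a[4] = -45 - 20s
So -45 - 20s = -145, giving s = 5.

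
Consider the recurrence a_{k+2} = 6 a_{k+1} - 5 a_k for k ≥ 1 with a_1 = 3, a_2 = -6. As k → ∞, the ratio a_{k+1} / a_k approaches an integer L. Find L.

The characteristic equation is r^2 - 6r + 5 = 0, which factors as (r - 5)(r - 1) = 0.
So the roots are 5 and 1. Since |5| > |1| and the coefficient of 5^k is non-zero, the ratio tends to 5.

5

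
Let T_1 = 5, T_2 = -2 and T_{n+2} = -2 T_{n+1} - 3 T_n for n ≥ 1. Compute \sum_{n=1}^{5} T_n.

-3

T_3 = -2*(-2) - 3*5 = -11
T_4 = -2*(-11) - 3*(-2) = 28
T_5 = -2*28 - 3*(-11) = -23
Sum = 5 + (-2) + (-11) + 28 + (-23) = -3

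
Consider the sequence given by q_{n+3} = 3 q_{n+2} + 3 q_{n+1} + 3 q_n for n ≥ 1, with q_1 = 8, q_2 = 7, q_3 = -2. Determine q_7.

q_4 = 3(-2) + 3(7) + 3(8) = 39
q_5 = 3(39) + 3(-2) + 3(7) = 132
q_6 = 3(132) + 3(39) + 3(-2) = 507
q_7 = 3(507) + 3(132) + 3(39) = 2034

2034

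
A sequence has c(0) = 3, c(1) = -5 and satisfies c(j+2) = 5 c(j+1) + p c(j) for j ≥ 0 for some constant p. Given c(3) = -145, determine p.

c(2) = -25 + 3p
c(3) = -125 + 10p
So -125 + 10p = -145, giving p = -2.

-2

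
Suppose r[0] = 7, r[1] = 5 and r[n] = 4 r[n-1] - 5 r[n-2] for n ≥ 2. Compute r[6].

r[2] = 4·5 - 5·7 = -15
r[3] = 4·(-15) - 5·5 = -85
r[4] = 4·(-85) - 5·(-15) = -265
r[5] = 4·(-265) - 5·(-85) = -635
r[6] = 4·(-635) - 5·(-265) = -1215

-1215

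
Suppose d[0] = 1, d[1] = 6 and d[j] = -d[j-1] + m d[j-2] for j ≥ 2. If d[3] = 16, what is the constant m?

d[2] = -6 + m
d[3] = 6 + 5m
So 6 + 5m = 16, giving m = 2.

2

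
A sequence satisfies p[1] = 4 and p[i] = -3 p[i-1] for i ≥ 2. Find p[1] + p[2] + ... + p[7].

p[2] = -3·4 = -12
p[3] = -3·(-12) = 36
p[4] = -3·36 = -108
p[5] = -3·(-108) = 324
p[6] = -3·324 = -972
p[7] = -3·(-972) = 2916
Sum = 4 + (-12) + 36 + (-108) + 324 + (-972) + 2916 = 2188

2188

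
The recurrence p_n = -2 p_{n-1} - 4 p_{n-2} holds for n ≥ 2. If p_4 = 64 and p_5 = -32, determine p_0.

-3

Rearranging, p_{n-2} = (p_n + 2 p_{n-1}) / -4.
p_3 = (-32 + 2·64) / -4 = 96/-4 = -24
p_2 = (64 + 2·(-24)) / -4 = 16/-4 = -4
p_1 = (-24 + 2·(-4)) / -4 = -32/-4 = 8
p_0 = (-4 + 2·8) / -4 = 12/-4 = -3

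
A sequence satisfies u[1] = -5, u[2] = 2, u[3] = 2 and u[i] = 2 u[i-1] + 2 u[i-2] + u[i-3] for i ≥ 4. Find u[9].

u[4] = 2·2 + 2·2 + (-5) = 3
u[5] = 2·3 + 2·2 + 2 = 12
u[6] = 2·12 + 2·3 + 2 = 32
u[7] = 2·32 + 2·12 + 3 = 91
u[8] = 2·91 + 2·32 + 12 = 258
u[9] = 2·258 + 2·91 + 32 = 730

730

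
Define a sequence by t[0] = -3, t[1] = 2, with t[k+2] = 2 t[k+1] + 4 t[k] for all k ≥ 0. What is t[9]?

t[2] = 2·2 + 4·(-3) = -8
t[3] = 2·(-8) + 4·2 = -8
t[4] = 2·(-8) + 4·(-8) = -48
t[5] = 2·(-48) + 4·(-8) = -128
t[6] = 2·(-128) + 4·(-48) = -448
t[7] = 2·(-448) + 4·(-128) = -1408
t[8] = 2·(-1408) + 4·(-448) = -4608
t[9] = 2·(-4608) + 4·(-1408) = -14848

-14848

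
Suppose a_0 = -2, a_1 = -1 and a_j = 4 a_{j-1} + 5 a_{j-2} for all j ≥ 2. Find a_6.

a_2 = 4·(-1) + 5·(-2) = -14
a_3 = 4·(-14) + 5·(-1) = -61
a_4 = 4·(-61) + 5·(-14) = -314
a_5 = 4·(-314) + 5·(-61) = -1561
a_6 = 4·(-1561) + 5·(-314) = -7814

-7814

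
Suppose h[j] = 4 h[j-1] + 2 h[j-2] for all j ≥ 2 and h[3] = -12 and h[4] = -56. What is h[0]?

Rearranging, h[j-2] = (h[j] - 4 h[j-1]) / 2.
h[2] = (-56 - 4*(-12)) / 2 = -8/2 = -4
h[1] = (-12 - 4*(-4)) / 2 = 4/2 = 2
h[0] = (-4 - 4*2) / 2 = -12/2 = -6

-6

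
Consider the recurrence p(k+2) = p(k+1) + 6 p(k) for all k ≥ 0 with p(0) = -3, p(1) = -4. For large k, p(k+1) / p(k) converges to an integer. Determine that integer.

The characteristic equation is r^2 - r - 6 = 0, which factors as (r - 3)(r + 2) = 0.
So the roots are 3 and -2. Since |3| > |-2| and the coefficient of 3^k is non-zero, the ratio tends to 3.

3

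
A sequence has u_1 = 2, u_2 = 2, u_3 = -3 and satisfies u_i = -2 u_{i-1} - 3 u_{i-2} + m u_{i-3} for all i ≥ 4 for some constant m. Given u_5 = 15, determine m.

u_4 = 2m
u_5 = 9 - 2m
So 9 - 2m = 15, giving m = -3.

-3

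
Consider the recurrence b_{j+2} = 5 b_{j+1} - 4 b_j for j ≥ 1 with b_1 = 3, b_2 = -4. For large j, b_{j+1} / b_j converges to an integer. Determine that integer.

4

The characteristic equation is r^2 - 5r + 4 = 0, which factors as (r - 4)(r - 1) = 0.
So the roots are 4 and 1. Since |4| > |1| and the coefficient of 4^j is non-zero, the ratio tends to 4.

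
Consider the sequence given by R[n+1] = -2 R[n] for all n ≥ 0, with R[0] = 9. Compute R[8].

2304

R[1] = -2*9 = -18
R[2] = -2*(-18) = 36
R[3] = -2*36 = -72
R[4] = -2*(-72) = 144
R[5] = -2*144 = -288
R[6] = -2*(-288) = 576
R[7] = -2*576 = -1152
R[8] = -2*(-1152) = 2304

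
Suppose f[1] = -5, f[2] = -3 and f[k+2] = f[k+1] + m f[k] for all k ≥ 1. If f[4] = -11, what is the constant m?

f[3] = -3 - 5m
f[4] = -3 - 8m
So -3 - 8m = -11, giving m = 1.

1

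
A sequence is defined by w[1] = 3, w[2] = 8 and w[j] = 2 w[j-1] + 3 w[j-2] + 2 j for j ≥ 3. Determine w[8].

7922

w[3] = 2*8 + 3*3 + 6 = 31
w[4] = 2*31 + 3*8 + 8 = 94
w[5] = 2*94 + 3*31 + 10 = 291
w[6] = 2*291 + 3*94 + 12 = 876
w[7] = 2*876 + 3*291 + 14 = 2639
w[8] = 2*2639 + 3*876 + 16 = 7922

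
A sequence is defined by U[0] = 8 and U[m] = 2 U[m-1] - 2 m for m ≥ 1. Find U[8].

1044

U[1] = 2·8 - 2 = 14
U[2] = 2·14 - 4 = 24
U[3] = 2·24 - 6 = 42
U[4] = 2·42 - 8 = 76
U[5] = 2·76 - 10 = 142
U[6] = 2·142 - 12 = 272
U[7] = 2·272 - 14 = 530
U[8] = 2·530 - 16 = 1044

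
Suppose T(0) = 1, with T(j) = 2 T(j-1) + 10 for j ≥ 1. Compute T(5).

T(1) = 2*1 + 10 = 12
T(2) = 2*12 + 10 = 34
T(3) = 2*34 + 10 = 78
T(4) = 2*78 + 10 = 166
T(5) = 2*166 + 10 = 342

342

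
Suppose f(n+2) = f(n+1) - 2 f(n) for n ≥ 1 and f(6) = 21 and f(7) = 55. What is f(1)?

Rearranging, f(n-2) = (f(n) - f(n-1)) / -2.
f(5) = (55 - 21) / -2 = 34/-2 = -17
f(4) = (21 - (-17)) / -2 = 38/-2 = -19
f(3) = (-17 - (-19)) / -2 = 2/-2 = -1
f(2) = (-19 - (-1)) / -2 = -18/-2 = 9
f(1) = (-1 - 9) / -2 = -10/-2 = 5

5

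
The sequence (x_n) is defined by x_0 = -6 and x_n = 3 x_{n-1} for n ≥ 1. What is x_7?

-13122

x_1 = 3*(-6) = -18
x_2 = 3*(-18) = -54
x_3 = 3*(-54) = -162
x_4 = 3*(-162) = -486
x_5 = 3*(-486) = -1458
x_6 = 3*(-1458) = -4374
x_7 = 3*(-4374) = -13122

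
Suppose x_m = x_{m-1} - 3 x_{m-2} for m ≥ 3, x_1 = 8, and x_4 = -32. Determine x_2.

Let x_2 = z.
x_3 = -24 + z
x_4 = -24 - 2z
So -24 - 2z = -32, giving z = 4.

4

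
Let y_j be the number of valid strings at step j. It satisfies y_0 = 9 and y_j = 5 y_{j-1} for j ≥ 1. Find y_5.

28125

y_1 = 5*9 = 45
y_2 = 5*45 = 225
y_3 = 5*225 = 1125
y_4 = 5*1125 = 5625
y_5 = 5*5625 = 28125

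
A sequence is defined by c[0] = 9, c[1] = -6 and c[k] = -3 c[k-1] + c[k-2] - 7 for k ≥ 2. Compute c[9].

-92065

c[2] = -3·(-6) + 9 - 7 = 20
c[3] = -3·20 + (-6) - 7 = -73
c[4] = -3·(-73) + 20 - 7 = 232
c[5] = -3·232 + (-73) - 7 = -776
c[6] = -3·(-776) + 232 - 7 = 2553
c[7] = -3·2553 + (-776) - 7 = -8442
c[8] = -3·(-8442) + 2553 - 7 = 27872
c[9] = -3·27872 + (-8442) - 7 = -92065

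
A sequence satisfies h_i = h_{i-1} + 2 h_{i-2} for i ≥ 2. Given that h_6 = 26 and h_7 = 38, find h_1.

-4

Rearranging, h_{i-2} = (h_i - h_{i-1}) / 2.
h_5 = (38 - 26) / 2 = 12/2 = 6
h_4 = (26 - 6) / 2 = 20/2 = 10
h_3 = (6 - 10) / 2 = -4/2 = -2
h_2 = (10 - (-2)) / 2 = 12/2 = 6
h_1 = (-2 - 6) / 2 = -8/2 = -4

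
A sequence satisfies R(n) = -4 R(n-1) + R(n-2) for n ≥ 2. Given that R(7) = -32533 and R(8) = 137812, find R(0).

Rearranging, R(n-2) = R(n) + 4 R(n-1).
R(6) = 137812 + 4·(-32533) = 7680
R(5) = -32533 + 4·7680 = -1813
R(4) = 7680 + 4·(-1813) = 428
R(3) = -1813 + 4·428 = -101
R(2) = 428 + 4·(-101) = 24
R(1) = -101 + 4·24 = -5
R(0) = 24 + 4·(-5) = 4

4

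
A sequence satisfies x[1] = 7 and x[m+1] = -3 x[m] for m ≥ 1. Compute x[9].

x[2] = -3(7) = -21
x[3] = -3(-21) = 63
x[4] = -3(63) = -189
x[5] = -3(-189) = 567
x[6] = -3(567) = -1701
x[7] = -3(-1701) = 5103
x[8] = -3(5103) = -15309
x[9] = -3(-15309) = 45927

45927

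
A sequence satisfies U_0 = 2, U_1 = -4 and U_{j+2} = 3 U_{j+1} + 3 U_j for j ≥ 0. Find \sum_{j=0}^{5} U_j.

-560

U_2 = 3·(-4) + 3·2 = -6
U_3 = 3·(-6) + 3·(-4) = -30
U_4 = 3·(-30) + 3·(-6) = -108
U_5 = 3·(-108) + 3·(-30) = -414
Sum = 2 + (-4) + (-6) + (-30) + (-108) + (-414) = -560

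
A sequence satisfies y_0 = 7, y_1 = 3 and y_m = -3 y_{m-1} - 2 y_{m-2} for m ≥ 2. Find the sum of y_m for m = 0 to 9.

3410

y_2 = -3(3) - 2(7) = -23
y_3 = -3(-23) - 2(3) = 63
y_4 = -3(63) - 2(-23) = -143
y_5 = -3(-143) - 2(63) = 303
y_6 = -3(303) - 2(-143) = -623
y_7 = -3(-623) - 2(303) = 1263
y_8 = -3(1263) - 2(-623) = -2543
y_9 = -3(-2543) - 2(1263) = 5103
Sum = 7 + 3 + (-23) + 63 + (-143) + 303 + (-623) + 1263 + (-2543) + 5103 = 3410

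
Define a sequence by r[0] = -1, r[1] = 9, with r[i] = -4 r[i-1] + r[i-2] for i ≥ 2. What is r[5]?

r[2] = -4*9 + (-1) = -37
r[3] = -4*(-37) + 9 = 157
r[4] = -4*157 + (-37) = -665
r[5] = -4*(-665) + 157 = 2817

2817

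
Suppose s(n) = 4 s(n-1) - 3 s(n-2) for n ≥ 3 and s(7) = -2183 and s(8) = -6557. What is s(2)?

Rearranging, s(n-2) = (s(n) - 4 s(n-1)) / -3.
s(6) = (-6557 - 4·(-2183)) / -3 = 2175/-3 = -725
s(5) = (-2183 - 4·(-725)) / -3 = 717/-3 = -239
s(4) = (-725 - 4·(-239)) / -3 = 231/-3 = -77
s(3) = (-239 - 4·(-77)) / -3 = 69/-3 = -23
s(2) = (-77 - 4·(-23)) / -3 = 15/-3 = -5

-5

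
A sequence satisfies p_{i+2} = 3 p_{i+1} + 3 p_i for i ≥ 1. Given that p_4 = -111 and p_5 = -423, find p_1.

-3

Rearranging, p_{i-2} = (p_i - 3 p_{i-1}) / 3.
p_3 = (-423 - 3·(-111)) / 3 = -90/3 = -30
p_2 = (-111 - 3·(-30)) / 3 = -21/3 = -7
p_1 = (-30 - 3·(-7)) / 3 = -9/3 = -3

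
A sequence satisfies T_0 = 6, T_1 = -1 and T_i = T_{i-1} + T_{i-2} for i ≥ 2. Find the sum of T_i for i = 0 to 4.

T_2 = (-1) + 6 = 5
T_3 = 5 + (-1) = 4
T_4 = 4 + 5 = 9
Sum = 6 + (-1) + 5 + 4 + 9 = 23

23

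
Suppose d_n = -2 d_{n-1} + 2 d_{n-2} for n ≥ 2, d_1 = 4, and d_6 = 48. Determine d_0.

Let d_0 = y.
d_2 = -8 + 2y
d_3 = 24 - 4y
d_4 = -64 + 12y
d_5 = 176 - 32y
d_6 = -480 + 88y
So -480 + 88y = 48, giving y = 6.

6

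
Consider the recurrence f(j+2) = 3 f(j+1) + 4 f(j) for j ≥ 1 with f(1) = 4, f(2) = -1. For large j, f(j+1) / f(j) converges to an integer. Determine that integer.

4

The characteristic equation is r^2 - 3r - 4 = 0, which factors as (r - 4)(r + 1) = 0.
So the roots are 4 and -1. Since |4| > |-1| and the coefficient of 4^j is non-zero, the ratio tends to 4.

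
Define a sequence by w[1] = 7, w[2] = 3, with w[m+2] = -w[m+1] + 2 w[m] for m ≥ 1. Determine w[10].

w[3] = -3 + 2·7 = 11
w[4] = -11 + 2·3 = -5
w[5] = -(-5) + 2·11 = 27
w[6] = -27 + 2·(-5) = -37
w[7] = -(-37) + 2·27 = 91
w[8] = -91 + 2·(-37) = -165
w[9] = -(-165) + 2·91 = 347
w[10] = -347 + 2·(-165) = -677

-677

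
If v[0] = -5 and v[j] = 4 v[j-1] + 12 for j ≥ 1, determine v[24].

-281474976710660

The fixed point is 12/(1 - 4) = -4, so v[j] + 4 = 4(v[j-1] + 4).
Hence v[j] = -1·4^j - 4.
v[24] = -1·4^{24} - 4 = -1·281474976710656 - 4 = -281474976710660.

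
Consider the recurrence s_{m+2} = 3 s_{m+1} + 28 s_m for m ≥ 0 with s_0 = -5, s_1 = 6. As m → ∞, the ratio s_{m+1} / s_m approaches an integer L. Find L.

The characteristic equation is r^2 - 3r - 28 = 0, which factors as (r - 7)(r + 4) = 0.
So the roots are 7 and -4. Since |7| > |-4| and the coefficient of 7^m is non-zero, the ratio tends to 7.

7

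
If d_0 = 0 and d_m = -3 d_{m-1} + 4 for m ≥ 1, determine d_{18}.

The fixed point is 4/(1 + 3) = 1, so d_m - 1 = -3(d_{m-1} - 1).
Hence d_m = -1·(-3)^m + 1.
d_{18} = -1·(-3)^{18} + 1 = -1·387420489 + 1 = -387420488.

-387420488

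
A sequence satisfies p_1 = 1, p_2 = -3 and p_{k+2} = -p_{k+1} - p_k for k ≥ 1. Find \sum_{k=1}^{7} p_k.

1

p_3 = -(-3) - 1 = 2
p_4 = -2 - (-3) = 1
p_5 = -1 - 2 = -3
p_6 = -(-3) - 1 = 2
p_7 = -2 - (-3) = 1
Sum = 1 + (-3) + 2 + 1 + (-3) + 2 + 1 = 1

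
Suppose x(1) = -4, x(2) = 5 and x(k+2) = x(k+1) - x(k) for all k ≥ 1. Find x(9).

x(3) = 5 - (-4) = 9
x(4) = 9 - 5 = 4
x(5) = 4 - 9 = -5
x(6) = (-5) - 4 = -9
x(7) = (-9) - (-5) = -4
x(8) = (-4) - (-9) = 5
x(9) = 5 - (-4) = 9

9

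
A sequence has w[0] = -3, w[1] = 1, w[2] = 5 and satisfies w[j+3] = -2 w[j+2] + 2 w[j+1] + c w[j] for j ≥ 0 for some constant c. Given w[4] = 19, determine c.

-1

w[3] = -8 - 3c
w[4] = 26 + 7c
So 26 + 7c = 19, giving c = -1.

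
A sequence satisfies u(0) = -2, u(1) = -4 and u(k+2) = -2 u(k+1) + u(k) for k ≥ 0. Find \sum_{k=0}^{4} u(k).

u(2) = -2*(-4) + (-2) = 6
u(3) = -2*6 + (-4) = -16
u(4) = -2*(-16) + 6 = 38
Sum = (-2) + (-4) + 6 + (-16) + 38 = 22

22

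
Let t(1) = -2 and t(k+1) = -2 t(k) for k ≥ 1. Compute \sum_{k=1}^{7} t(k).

-86

t(2) = -2·(-2) = 4
t(3) = -2·4 = -8
t(4) = -2·(-8) = 16
t(5) = -2·16 = -32
t(6) = -2·(-32) = 64
t(7) = -2·64 = -128
Sum = (-2) + 4 + (-8) + 16 + (-32) + 64 + (-128) = -86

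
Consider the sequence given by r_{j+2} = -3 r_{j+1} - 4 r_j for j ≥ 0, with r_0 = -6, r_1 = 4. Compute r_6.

-84

r_2 = -3*4 - 4*(-6) = 12
r_3 = -3*12 - 4*4 = -52
r_4 = -3*(-52) - 4*12 = 108
r_5 = -3*108 - 4*(-52) = -116
r_6 = -3*(-116) - 4*108 = -84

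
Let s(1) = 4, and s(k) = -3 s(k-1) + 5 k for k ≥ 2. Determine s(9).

11904

s(2) = -3(4) + 10 = -2
s(3) = -3(-2) + 15 = 21
s(4) = -3(21) + 20 = -43
s(5) = -3(-43) + 25 = 154
s(6) = -3(154) + 30 = -432
s(7) = -3(-432) + 35 = 1331
s(8) = -3(1331) + 40 = -3953
s(9) = -3(-3953) + 45 = 11904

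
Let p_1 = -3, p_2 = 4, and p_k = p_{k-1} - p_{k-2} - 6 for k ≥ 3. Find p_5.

-16

p_3 = 4 - (-3) - 6 = 1
p_4 = 1 - 4 - 6 = -9
p_5 = (-9) - 1 - 6 = -16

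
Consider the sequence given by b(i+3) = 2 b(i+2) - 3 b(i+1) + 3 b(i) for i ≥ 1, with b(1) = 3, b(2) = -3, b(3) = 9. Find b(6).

b(4) = 2(9) - 3(-3) + 3(3) = 36
b(5) = 2(36) - 3(9) + 3(-3) = 36
b(6) = 2(36) - 3(36) + 3(9) = -9

-9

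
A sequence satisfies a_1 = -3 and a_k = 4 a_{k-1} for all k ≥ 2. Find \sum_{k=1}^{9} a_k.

a_2 = 4*(-3) = -12
a_3 = 4*(-12) = -48
a_4 = 4*(-48) = -192
a_5 = 4*(-192) = -768
a_6 = 4*(-768) = -3072
a_7 = 4*(-3072) = -12288
a_8 = 4*(-12288) = -49152
a_9 = 4*(-49152) = -196608
Sum = (-3) + (-12) + (-48) + (-192) + (-768) + (-3072) + (-12288) + (-49152) + (-196608) = -262143

-262143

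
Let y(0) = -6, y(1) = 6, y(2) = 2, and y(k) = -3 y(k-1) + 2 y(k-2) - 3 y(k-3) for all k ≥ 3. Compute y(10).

-225544

y(3) = -3(2) + 2(6) - 3(-6) = 24
y(4) = -3(24) + 2(2) - 3(6) = -86
y(5) = -3(-86) + 2(24) - 3(2) = 300
y(6) = -3(300) + 2(-86) - 3(24) = -1144
y(7) = -3(-1144) + 2(300) - 3(-86) = 4290
y(8) = -3(4290) + 2(-1144) - 3(300) = -16058
y(9) = -3(-16058) + 2(4290) - 3(-1144) = 60186
y(10) = -3(60186) + 2(-16058) - 3(4290) = -225544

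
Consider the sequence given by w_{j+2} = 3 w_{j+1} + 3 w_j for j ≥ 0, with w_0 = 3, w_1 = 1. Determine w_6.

w_2 = 3(1) + 3(3) = 12
w_3 = 3(12) + 3(1) = 39
w_4 = 3(39) + 3(12) = 153
w_5 = 3(153) + 3(39) = 576
w_6 = 3(576) + 3(153) = 2187

2187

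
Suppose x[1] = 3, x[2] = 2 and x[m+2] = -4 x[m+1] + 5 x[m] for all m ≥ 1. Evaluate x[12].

-8138018

x[3] = -4(2) + 5(3) = 7
x[4] = -4(7) + 5(2) = -18
x[5] = -4(-18) + 5(7) = 107
x[6] = -4(107) + 5(-18) = -518
x[7] = -4(-518) + 5(107) = 2607
x[8] = -4(2607) + 5(-518) = -13018
x[9] = -4(-13018) + 5(2607) = 65107
x[10] = -4(65107) + 5(-13018) = -325518
x[11] = -4(-325518) + 5(65107) = 1627607
x[12] = -4(1627607) + 5(-325518) = -8138018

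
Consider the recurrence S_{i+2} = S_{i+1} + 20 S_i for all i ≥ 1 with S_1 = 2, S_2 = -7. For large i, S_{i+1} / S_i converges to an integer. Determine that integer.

The characteristic equation is r^2 - r - 20 = 0, which factors as (r - 5)(r + 4) = 0.
So the roots are 5 and -4. Since |5| > |-4| and the coefficient of 5^i is non-zero, the ratio tends to 5.

5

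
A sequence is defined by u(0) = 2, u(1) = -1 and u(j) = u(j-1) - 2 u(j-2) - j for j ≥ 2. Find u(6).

3

u(2) = (-1) - 2*2 - 2 = -7
u(3) = (-7) - 2*(-1) - 3 = -8
u(4) = (-8) - 2*(-7) - 4 = 2
u(5) = 2 - 2*(-8) - 5 = 13
u(6) = 13 - 2*2 - 6 = 3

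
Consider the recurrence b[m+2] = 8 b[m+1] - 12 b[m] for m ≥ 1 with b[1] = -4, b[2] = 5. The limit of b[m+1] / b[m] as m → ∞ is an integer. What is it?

6

The characteristic equation is r^2 - 8r + 12 = 0, which factors as (r - 6)(r - 2) = 0.
So the roots are 6 and 2. Since |6| > |2| and the coefficient of 6^m is non-zero, the ratio tends to 6.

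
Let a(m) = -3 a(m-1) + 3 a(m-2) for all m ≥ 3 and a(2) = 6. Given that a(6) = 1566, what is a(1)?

-4

Let a(1) = x.
a(3) = -18 + 3x
a(4) = 72 - 9x
a(5) = -270 + 36x
a(6) = 1026 - 135x
So 1026 - 135x = 1566, giving x = -4.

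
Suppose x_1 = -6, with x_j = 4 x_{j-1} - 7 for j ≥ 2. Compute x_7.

x_2 = 4·(-6) - 7 = -31
x_3 = 4·(-31) - 7 = -131
x_4 = 4·(-131) - 7 = -531
x_5 = 4·(-531) - 7 = -2131
x_6 = 4·(-2131) - 7 = -8531
x_7 = 4·(-8531) - 7 = -34131

-34131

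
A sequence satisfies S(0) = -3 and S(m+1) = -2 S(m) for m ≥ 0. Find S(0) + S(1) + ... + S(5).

S(1) = -2*(-3) = 6
S(2) = -2*6 = -12
S(3) = -2*(-12) = 24
S(4) = -2*24 = -48
S(5) = -2*(-48) = 96
Sum = (-3) + 6 + (-12) + 24 + (-48) + 96 = 63

63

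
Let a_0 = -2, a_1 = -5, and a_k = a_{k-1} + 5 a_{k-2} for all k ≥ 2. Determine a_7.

-2465

a_2 = (-5) + 5(-2) = -15
a_3 = (-15) + 5(-5) = -40
a_4 = (-40) + 5(-15) = -115
a_5 = (-115) + 5(-40) = -315
a_6 = (-315) + 5(-115) = -890
a_7 = (-890) + 5(-315) = -2465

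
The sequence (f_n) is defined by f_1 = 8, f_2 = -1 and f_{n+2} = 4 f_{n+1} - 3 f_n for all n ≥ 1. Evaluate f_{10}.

f_3 = 4*(-1) - 3*8 = -28
f_4 = 4*(-28) - 3*(-1) = -109
f_5 = 4*(-109) - 3*(-28) = -352
f_6 = 4*(-352) - 3*(-109) = -1081
f_7 = 4*(-1081) - 3*(-352) = -3268
f_8 = 4*(-3268) - 3*(-1081) = -9829
f_9 = 4*(-9829) - 3*(-3268) = -29512
f_{10} = 4*(-29512) - 3*(-9829) = -88561

-88561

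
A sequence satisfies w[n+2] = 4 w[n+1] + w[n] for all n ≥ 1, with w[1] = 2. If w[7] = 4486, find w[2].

Let w[2] = y.
w[3] = 2 + 4y
w[4] = 8 + 17y
w[5] = 34 + 72y
w[6] = 144 + 305y
w[7] = 610 + 1292y
So 610 + 1292y = 4486, giving y = 3.

3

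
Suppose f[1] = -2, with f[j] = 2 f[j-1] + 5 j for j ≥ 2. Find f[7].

f[2] = 2*(-2) + 10 = 6
f[3] = 2*6 + 15 = 27
f[4] = 2*27 + 20 = 74
f[5] = 2*74 + 25 = 173
f[6] = 2*173 + 30 = 376
f[7] = 2*376 + 35 = 787

787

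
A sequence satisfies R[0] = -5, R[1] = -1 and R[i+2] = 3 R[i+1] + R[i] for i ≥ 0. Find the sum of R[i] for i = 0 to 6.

-1301

R[2] = 3·(-1) + (-5) = -8
R[3] = 3·(-8) + (-1) = -25
R[4] = 3·(-25) + (-8) = -83
R[5] = 3·(-83) + (-25) = -274
R[6] = 3·(-274) + (-83) = -905
Sum = (-5) + (-1) + (-8) + (-25) + (-83) + (-274) + (-905) = -1301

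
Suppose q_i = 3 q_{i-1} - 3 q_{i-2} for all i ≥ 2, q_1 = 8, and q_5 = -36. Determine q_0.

4

Let q_0 = x.
q_2 = 24 - 3x
q_3 = 48 - 9x
q_4 = 72 - 18x
q_5 = 72 - 27x
So 72 - 27x = -36, giving x = 4.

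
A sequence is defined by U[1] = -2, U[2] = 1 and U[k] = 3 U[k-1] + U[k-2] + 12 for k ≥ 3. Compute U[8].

U[3] = 3(1) + (-2) + 12 = 13
U[4] = 3(13) + 1 + 12 = 52
U[5] = 3(52) + 13 + 12 = 181
U[6] = 3(181) + 52 + 12 = 607
U[7] = 3(607) + 181 + 12 = 2014
U[8] = 3(2014) + 607 + 12 = 6661

6661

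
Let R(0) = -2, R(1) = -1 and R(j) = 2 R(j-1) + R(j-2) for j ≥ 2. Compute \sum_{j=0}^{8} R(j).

-1274

R(2) = 2(-1) + (-2) = -4
R(3) = 2(-4) + (-1) = -9
R(4) = 2(-9) + (-4) = -22
R(5) = 2(-22) + (-9) = -53
R(6) = 2(-53) + (-22) = -128
R(7) = 2(-128) + (-53) = -309
R(8) = 2(-309) + (-128) = -746
Sum = (-2) + (-1) + (-4) + (-9) + (-22) + (-53) + (-128) + (-309) + (-746) = -1274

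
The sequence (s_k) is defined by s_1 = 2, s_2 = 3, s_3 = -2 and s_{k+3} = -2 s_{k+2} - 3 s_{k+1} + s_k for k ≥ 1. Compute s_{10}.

s_4 = -2(-2) - 3(3) + 2 = -3
s_5 = -2(-3) - 3(-2) + 3 = 15
s_6 = -2(15) - 3(-3) + (-2) = -23
s_7 = -2(-23) - 3(15) + (-3) = -2
s_8 = -2(-2) - 3(-23) + 15 = 88
s_9 = -2(88) - 3(-2) + (-23) = -193
s_{10} = -2(-193) - 3(88) + (-2) = 120

120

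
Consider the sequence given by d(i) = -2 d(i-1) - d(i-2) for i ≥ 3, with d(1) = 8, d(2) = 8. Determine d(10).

136

d(3) = -2*8 - 8 = -24
d(4) = -2*(-24) - 8 = 40
d(5) = -2*40 - (-24) = -56
d(6) = -2*(-56) - 40 = 72
d(7) = -2*72 - (-56) = -88
d(8) = -2*(-88) - 72 = 104
d(9) = -2*104 - (-88) = -120
d(10) = -2*(-120) - 104 = 136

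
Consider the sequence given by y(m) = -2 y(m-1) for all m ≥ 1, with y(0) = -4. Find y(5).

128

y(1) = -2*(-4) = 8
y(2) = -2*8 = -16
y(3) = -2*(-16) = 32
y(4) = -2*32 = -64
y(5) = -2*(-64) = 128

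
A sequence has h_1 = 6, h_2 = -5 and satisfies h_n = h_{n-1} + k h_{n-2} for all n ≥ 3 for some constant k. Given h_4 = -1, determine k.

4

h_3 = -5 + 6k
h_4 = -5 + k
So -5 + k = -1, giving k = 4.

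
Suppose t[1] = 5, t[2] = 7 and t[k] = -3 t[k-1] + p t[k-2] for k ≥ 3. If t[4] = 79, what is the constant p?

-2

t[3] = -21 + 5p
t[4] = 63 - 8p
So 63 - 8p = 79, giving p = -2.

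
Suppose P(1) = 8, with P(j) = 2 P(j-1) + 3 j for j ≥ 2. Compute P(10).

P(2) = 2(8) + 6 = 22
P(3) = 2(22) + 9 = 53
P(4) = 2(53) + 12 = 118
P(5) = 2(118) + 15 = 251
P(6) = 2(251) + 18 = 520
P(7) = 2(520) + 21 = 1061
P(8) = 2(1061) + 24 = 2146
P(9) = 2(2146) + 27 = 4319
P(10) = 2(4319) + 30 = 8668

8668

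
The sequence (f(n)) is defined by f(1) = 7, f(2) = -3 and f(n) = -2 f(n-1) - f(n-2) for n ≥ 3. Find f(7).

-17

f(3) = -2*(-3) - 7 = -1
f(4) = -2*(-1) - (-3) = 5
f(5) = -2*5 - (-1) = -9
f(6) = -2*(-9) - 5 = 13
f(7) = -2*13 - (-9) = -17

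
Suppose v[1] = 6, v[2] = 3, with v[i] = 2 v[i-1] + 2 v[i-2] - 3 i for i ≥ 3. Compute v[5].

v[3] = 2*3 + 2*6 - 9 = 9
v[4] = 2*9 + 2*3 - 12 = 12
v[5] = 2*12 + 2*9 - 15 = 27

27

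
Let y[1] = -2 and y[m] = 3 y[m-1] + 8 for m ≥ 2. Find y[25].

564859072958

The fixed point is 8/(1 - 3) = -4, so y[m] + 4 = 3(y[m-1] + 4).
Hence y[m] = 2·3^{m-1} - 4.
y[25] = 2·3^{24} - 4 = 2·282429536481 - 4 = 564859072958.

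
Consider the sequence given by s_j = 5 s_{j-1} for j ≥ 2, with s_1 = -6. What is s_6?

-18750

s_2 = 5·(-6) = -30
s_3 = 5·(-30) = -150
s_4 = 5·(-150) = -750
s_5 = 5·(-750) = -3750
s_6 = 5·(-3750) = -18750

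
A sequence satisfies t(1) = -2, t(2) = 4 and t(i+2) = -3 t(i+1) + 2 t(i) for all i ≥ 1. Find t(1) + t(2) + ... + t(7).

-1982

t(3) = -3*4 + 2*(-2) = -16
t(4) = -3*(-16) + 2*4 = 56
t(5) = -3*56 + 2*(-16) = -200
t(6) = -3*(-200) + 2*56 = 712
t(7) = -3*712 + 2*(-200) = -2536
Sum = (-2) + 4 + (-16) + 56 + (-200) + 712 + (-2536) = -1982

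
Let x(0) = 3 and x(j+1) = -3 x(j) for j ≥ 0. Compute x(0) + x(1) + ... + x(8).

x(1) = -3(3) = -9
x(2) = -3(-9) = 27
x(3) = -3(27) = -81
x(4) = -3(-81) = 243
x(5) = -3(243) = -729
x(6) = -3(-729) = 2187
x(7) = -3(2187) = -6561
x(8) = -3(-6561) = 19683
Sum = 3 + (-9) + 27 + (-81) + 243 + (-729) + 2187 + (-6561) + 19683 = 14763

14763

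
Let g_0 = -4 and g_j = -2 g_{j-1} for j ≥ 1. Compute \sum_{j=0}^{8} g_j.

-684

g_1 = -2*(-4) = 8
g_2 = -2*8 = -16
g_3 = -2*(-16) = 32
g_4 = -2*32 = -64
g_5 = -2*(-64) = 128
g_6 = -2*128 = -256
g_7 = -2*(-256) = 512
g_8 = -2*512 = -1024
Sum = (-4) + 8 + (-16) + 32 + (-64) + 128 + (-256) + 512 + (-1024) = -684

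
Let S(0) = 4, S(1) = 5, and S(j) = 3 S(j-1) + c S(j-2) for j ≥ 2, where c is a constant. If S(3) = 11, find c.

-2

S(2) = 15 + 4c
S(3) = 45 + 17c
So 45 + 17c = 11, giving c = -2.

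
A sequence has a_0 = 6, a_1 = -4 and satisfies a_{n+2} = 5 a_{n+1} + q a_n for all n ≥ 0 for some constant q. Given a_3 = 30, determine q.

a_2 = -20 + 6q
a_3 = -100 + 26q
So -100 + 26q = 30, giving q = 5.

5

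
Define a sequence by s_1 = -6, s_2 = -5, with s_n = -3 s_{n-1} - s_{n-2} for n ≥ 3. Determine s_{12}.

s_3 = -3*(-5) - (-6) = 21
s_4 = -3*21 - (-5) = -58
s_5 = -3*(-58) - 21 = 153
s_6 = -3*153 - (-58) = -401
s_7 = -3*(-401) - 153 = 1050
s_8 = -3*1050 - (-401) = -2749
s_9 = -3*(-2749) - 1050 = 7197
s_{10} = -3*7197 - (-2749) = -18842
s_{11} = -3*(-18842) - 7197 = 49329
s_{12} = -3*49329 - (-18842) = -129145

-129145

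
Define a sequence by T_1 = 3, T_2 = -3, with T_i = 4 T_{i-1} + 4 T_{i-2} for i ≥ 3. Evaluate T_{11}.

-626688

T_3 = 4·(-3) + 4·3 = 0
T_4 = 4·0 + 4·(-3) = -12
T_5 = 4·(-12) + 4·0 = -48
T_6 = 4·(-48) + 4·(-12) = -240
T_7 = 4·(-240) + 4·(-48) = -1152
T_8 = 4·(-1152) + 4·(-240) = -5568
T_9 = 4·(-5568) + 4·(-1152) = -26880
T_{10} = 4·(-26880) + 4·(-5568) = -129792
T_{11} = 4·(-129792) + 4·(-26880) = -626688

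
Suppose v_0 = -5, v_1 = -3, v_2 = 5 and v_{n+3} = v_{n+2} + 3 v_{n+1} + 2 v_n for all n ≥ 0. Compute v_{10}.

-3225

v_3 = 5 + 3·(-3) + 2·(-5) = -14
v_4 = (-14) + 3·5 + 2·(-3) = -5
v_5 = (-5) + 3·(-14) + 2·5 = -37
v_6 = (-37) + 3·(-5) + 2·(-14) = -80
v_7 = (-80) + 3·(-37) + 2·(-5) = -201
v_8 = (-201) + 3·(-80) + 2·(-37) = -515
v_9 = (-515) + 3·(-201) + 2·(-80) = -1278
v_{10} = (-1278) + 3·(-515) + 2·(-201) = -3225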